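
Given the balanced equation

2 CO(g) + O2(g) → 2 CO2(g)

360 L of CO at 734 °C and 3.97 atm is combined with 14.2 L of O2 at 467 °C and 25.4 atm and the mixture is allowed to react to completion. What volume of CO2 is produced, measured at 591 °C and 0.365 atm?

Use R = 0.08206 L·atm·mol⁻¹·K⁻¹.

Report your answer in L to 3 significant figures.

2310 L

n(CO) = PV/RT = (3.97 × 360) / (0.08206 × 1007.15) = 17.29 mol
n(O2) = PV/RT = (25.4 × 14.2) / (0.08206 × 740.15) = 5.938 mol
For 17.29 mol CO, stoichiometry requires (1/2) × 17.29 = 8.645 mol O2; 5.938 mol is available, so O2 is limiting.
n(CO2) = (2/1) × 5.938 = 11.88 mol
V(CO2) = nRT/P = 11.88 × 0.08206 × 864.15 / 0.365 = 2308 L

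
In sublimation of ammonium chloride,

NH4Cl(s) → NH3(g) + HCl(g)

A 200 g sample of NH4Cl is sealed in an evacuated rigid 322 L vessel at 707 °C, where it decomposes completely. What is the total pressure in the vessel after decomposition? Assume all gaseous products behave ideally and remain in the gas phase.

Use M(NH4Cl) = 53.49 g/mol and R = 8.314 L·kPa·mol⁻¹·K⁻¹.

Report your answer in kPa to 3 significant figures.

189 kPa

n(NH4Cl) = 200 / 53.49 = 3.739 mol
n(gas produced) = (2/1) × 3.739 = 7.478 mol
P = nRT/V = 7.478 × 8.314 × 980.15 / 322 = 189.2 kPa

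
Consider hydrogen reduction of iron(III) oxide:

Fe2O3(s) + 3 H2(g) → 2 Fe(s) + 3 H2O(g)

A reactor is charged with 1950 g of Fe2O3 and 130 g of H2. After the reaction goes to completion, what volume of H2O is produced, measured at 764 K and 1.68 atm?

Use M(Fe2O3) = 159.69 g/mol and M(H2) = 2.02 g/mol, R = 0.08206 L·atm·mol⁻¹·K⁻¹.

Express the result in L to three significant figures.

n(Fe2O3) = 1950 / 159.69 = 12.21 mol
n(H2) = 130 / 2.02 = 64.36 mol
For 12.21 mol Fe2O3, stoichiometry requires (3/1) × 12.21 = 36.63 mol H2; 64.36 mol is available, so Fe2O3 is limiting.
n(H2O) = (3/1) × 12.21 = 36.63 mol
V(H2O) = nRT/P = 36.63 × 0.08206 × 764 / 1.68 = 1367 L

1370 L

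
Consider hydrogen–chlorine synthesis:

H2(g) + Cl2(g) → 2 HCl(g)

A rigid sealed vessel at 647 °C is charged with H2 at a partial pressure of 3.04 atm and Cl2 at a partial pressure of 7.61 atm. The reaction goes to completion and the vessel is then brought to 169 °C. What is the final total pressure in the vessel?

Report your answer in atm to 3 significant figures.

At constant V, partial pressures at 647 °C are proportional to moles, so apply stoichiometry directly to pressures.
P(Cl2) required for 3.04 atm of H2 = (1/1) × 3.04 = 3.040 atm; available 7.61 atm, so H2 is limiting.
P(Cl2) remaining = 7.61 − (1/1) × 3.04 = 4.570 atm
P(gaseous products) = (2)/1 × 3.04 = 6.080 atm
P_total at 647 °C = 4.570 + 6.080 = 10.65 atm
Scaling to 169 °C: P = 10.65 × 442.15/920.15 = 5.118 atm

5.12 atm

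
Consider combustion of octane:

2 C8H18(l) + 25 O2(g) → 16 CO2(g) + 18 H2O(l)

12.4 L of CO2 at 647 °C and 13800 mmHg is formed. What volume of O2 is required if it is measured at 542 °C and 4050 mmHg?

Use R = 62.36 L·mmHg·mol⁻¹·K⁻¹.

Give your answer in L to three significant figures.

58.5 L

n(CO2) = PV/RT = (13800 × 12.4) / (62.36 × 920.15) = 2.982 mol
n(O2) = (25/16) × 2.982 = 4.659 mol
V = nRT/P = 4.659 × 62.36 × 815.15 / 4050 = 58.48 L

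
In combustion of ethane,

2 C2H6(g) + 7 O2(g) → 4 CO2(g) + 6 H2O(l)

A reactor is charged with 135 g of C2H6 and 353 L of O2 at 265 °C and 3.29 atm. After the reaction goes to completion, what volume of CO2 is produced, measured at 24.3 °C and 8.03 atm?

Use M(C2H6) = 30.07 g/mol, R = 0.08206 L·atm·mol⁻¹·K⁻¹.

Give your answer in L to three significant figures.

n(C2H6) = 135 / 30.07 = 4.490 mol
n(O2) = PV/RT = (3.29 × 353) / (0.08206 × 538.15) = 26.30 mol
For 4.490 mol C2H6, stoichiometry requires (7/2) × 4.490 = 15.71 mol O2; 26.30 mol is available, so C2H6 is limiting.
n(CO2) = (4/2) × 4.490 = 8.980 mol
V(CO2) = nRT/P = 8.980 × 0.08206 × 297.45 / 8.03 = 27.30 L

27.3 L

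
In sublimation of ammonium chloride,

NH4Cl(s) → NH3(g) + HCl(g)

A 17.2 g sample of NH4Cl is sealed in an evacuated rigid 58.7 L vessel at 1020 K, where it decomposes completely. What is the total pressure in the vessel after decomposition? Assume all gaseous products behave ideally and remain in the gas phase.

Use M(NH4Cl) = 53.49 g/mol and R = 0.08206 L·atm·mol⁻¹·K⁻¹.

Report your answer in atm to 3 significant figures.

n(NH4Cl) = 17.2 / 53.49 = 0.3216 mol
n(gas produced) = (2/1) × 0.3216 = 0.6432 mol
P = nRT/V = 0.6432 × 0.08206 × 1020 / 58.7 = 0.9171 atm

0.917 atm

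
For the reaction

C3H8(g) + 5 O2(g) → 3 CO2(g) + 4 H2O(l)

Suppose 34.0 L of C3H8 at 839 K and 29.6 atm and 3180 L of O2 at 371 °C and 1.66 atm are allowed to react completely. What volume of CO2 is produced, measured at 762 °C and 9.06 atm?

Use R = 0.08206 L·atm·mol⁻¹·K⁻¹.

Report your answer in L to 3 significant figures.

411 L

n(C3H8) = PV/RT = (29.6 × 34.0) / (0.08206 × 839) = 14.62 mol
n(O2) = PV/RT = (1.66 × 3180) / (0.08206 × 644.15) = 99.87 mol
For 14.62 mol C3H8, stoichiometry requires (5/1) × 14.62 = 73.10 mol O2; 99.87 mol is available, so C3H8 is limiting.
n(CO2) = (3/1) × 14.62 = 43.86 mol
V(CO2) = nRT/P = 43.86 × 0.08206 × 1035.15 / 9.06 = 411.2 L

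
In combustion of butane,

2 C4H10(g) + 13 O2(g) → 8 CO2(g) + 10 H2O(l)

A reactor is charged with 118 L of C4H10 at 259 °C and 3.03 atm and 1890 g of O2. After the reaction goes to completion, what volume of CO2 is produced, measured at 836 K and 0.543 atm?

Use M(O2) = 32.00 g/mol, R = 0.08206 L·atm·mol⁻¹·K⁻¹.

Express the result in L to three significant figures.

n(C4H10) = PV/RT = (3.03 × 118) / (0.08206 × 532.15) = 8.188 mol
n(O2) = 1890 / 32.00 = 59.06 mol
For 8.188 mol C4H10, stoichiometry requires (13/2) × 8.188 = 53.22 mol O2; 59.06 mol is available, so C4H10 is limiting.
n(CO2) = (8/2) × 8.188 = 32.75 mol
V(CO2) = nRT/P = 32.75 × 0.08206 × 836 / 0.543 = 4138 L

4140 L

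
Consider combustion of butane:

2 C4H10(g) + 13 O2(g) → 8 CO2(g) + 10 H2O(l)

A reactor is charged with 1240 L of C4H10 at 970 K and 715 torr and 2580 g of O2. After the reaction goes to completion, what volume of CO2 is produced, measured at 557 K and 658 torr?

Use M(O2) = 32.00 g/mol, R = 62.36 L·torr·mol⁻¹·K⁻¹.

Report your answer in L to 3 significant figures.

2620 L

n(C4H10) = PV/RT = (715 × 1240) / (62.36 × 970) = 14.66 mol
n(O2) = 2580 / 32.00 = 80.62 mol
For 14.66 mol C4H10, stoichiometry requires (13/2) × 14.66 = 95.29 mol O2; 80.62 mol is available, so O2 is limiting.
n(CO2) = (8/13) × 80.62 = 49.61 mol
V(CO2) = nRT/P = 49.61 × 62.36 × 557 / 658 = 2619 L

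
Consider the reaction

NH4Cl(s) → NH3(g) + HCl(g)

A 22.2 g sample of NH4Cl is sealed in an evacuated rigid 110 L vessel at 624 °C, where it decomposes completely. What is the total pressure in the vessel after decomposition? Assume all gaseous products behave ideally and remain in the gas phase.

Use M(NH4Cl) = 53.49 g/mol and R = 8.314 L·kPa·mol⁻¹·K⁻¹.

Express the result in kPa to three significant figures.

n(NH4Cl) = 22.2 / 53.49 = 0.4150 mol
n(gas produced) = (2/1) × 0.4150 = 0.8300 mol
P = nRT/V = 0.8300 × 8.314 × 897.15 / 110 = 56.28 kPa

56.3 kPa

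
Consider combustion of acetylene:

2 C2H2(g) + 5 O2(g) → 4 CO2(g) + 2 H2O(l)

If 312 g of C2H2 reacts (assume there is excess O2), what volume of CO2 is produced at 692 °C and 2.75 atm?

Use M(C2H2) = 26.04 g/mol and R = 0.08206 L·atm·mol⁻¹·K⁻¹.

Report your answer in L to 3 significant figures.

690 L

n(C2H2) = 312.0 / 26.04 = 11.98 mol
n(CO2) = (4/2) × 11.98 = 23.96 mol
V = nRT/P = 23.96 × 0.08206 × 965.15 / 2.75 = 690.0 L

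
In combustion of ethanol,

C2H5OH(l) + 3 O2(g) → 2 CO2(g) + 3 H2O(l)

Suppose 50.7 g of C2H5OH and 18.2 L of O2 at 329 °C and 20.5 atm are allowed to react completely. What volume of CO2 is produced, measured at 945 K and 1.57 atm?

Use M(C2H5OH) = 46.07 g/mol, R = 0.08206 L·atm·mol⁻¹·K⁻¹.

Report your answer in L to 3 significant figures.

n(C2H5OH) = 50.7 / 46.07 = 1.100 mol
n(O2) = PV/RT = (20.5 × 18.2) / (0.08206 × 602.15) = 7.551 mol
For 1.100 mol C2H5OH, stoichiometry requires (3/1) × 1.100 = 3.300 mol O2; 7.551 mol is available, so C2H5OH is limiting.
n(CO2) = (2/1) × 1.100 = 2.200 mol
V(CO2) = nRT/P = 2.200 × 0.08206 × 945 / 1.57 = 108.7 L

109 L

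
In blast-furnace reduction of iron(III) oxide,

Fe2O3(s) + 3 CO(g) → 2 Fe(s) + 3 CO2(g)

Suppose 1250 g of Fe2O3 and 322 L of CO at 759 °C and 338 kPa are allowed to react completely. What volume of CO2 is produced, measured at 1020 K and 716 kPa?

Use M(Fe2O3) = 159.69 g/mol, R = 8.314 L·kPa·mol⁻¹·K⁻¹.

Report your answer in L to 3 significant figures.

n(Fe2O3) = 1250 / 159.69 = 7.828 mol
n(CO) = PV/RT = (338 × 322) / (8.314 × 1032.15) = 12.68 mol
For 7.828 mol Fe2O3, stoichiometry requires (3/1) × 7.828 = 23.48 mol CO; 12.68 mol is available, so CO is limiting.
n(CO2) = (3/3) × 12.68 = 12.68 mol
V(CO2) = nRT/P = 12.68 × 8.314 × 1020 / 716 = 150.2 L

150 L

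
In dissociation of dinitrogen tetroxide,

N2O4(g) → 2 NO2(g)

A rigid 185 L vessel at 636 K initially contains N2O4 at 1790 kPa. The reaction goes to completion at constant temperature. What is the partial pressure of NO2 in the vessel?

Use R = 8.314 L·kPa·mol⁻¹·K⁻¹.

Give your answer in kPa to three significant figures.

3580 kPa

n(N2O4)₀ = PV/RT = (1790 × 185) / (8.314 × 636) = 62.63 mol
n(NO2) = (2/1) × 62.63 = 125.3 mol
P(NO2) = nRT/V = 125.3 × 8.314 × 636 / 185 = 3581 kPa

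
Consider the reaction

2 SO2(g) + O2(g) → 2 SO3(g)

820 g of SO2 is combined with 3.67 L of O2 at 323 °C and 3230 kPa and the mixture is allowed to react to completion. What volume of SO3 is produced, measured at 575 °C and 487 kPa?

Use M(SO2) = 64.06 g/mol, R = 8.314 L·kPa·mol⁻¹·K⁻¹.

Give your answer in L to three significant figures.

69.3 L

n(SO2) = 820 / 64.06 = 12.80 mol
n(O2) = PV/RT = (3230 × 3.67) / (8.314 × 596.15) = 2.392 mol
For 12.80 mol SO2, stoichiometry requires (1/2) × 12.80 = 6.400 mol O2; 2.392 mol is available, so O2 is limiting.
n(SO3) = (2/1) × 2.392 = 4.784 mol
V(SO3) = nRT/P = 4.784 × 8.314 × 848.15 / 487 = 69.27 L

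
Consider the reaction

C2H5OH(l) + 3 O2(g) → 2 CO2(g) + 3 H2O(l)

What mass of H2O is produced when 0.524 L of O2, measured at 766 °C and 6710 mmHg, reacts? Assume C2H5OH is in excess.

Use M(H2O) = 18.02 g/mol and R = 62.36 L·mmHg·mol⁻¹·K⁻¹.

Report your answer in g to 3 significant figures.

n(O2) = PV/RT = (6710 × 0.524) / (62.36 × 1039.15) = 0.05426 mol
n(H2O) = (3/3) × 0.05426 = 0.05426 mol
m(H2O) = 0.05426 × 18.02 = 0.9778 g

0.978 g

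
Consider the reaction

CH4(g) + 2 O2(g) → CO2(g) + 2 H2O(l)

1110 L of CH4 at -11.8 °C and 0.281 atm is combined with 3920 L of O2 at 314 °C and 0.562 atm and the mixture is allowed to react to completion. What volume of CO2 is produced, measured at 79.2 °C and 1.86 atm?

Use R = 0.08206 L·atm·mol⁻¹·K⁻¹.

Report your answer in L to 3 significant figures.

226 L

n(CH4) = PV/RT = (0.281 × 1110) / (0.08206 × 261.35) = 14.54 mol
n(O2) = PV/RT = (0.562 × 3920) / (0.08206 × 587.15) = 45.72 mol
For 14.54 mol CH4, stoichiometry requires (2/1) × 14.54 = 29.08 mol O2; 45.72 mol is available, so CH4 is limiting.
n(CO2) = (1/1) × 14.54 = 14.54 mol
V(CO2) = nRT/P = 14.54 × 0.08206 × 352.35 / 1.86 = 226.0 L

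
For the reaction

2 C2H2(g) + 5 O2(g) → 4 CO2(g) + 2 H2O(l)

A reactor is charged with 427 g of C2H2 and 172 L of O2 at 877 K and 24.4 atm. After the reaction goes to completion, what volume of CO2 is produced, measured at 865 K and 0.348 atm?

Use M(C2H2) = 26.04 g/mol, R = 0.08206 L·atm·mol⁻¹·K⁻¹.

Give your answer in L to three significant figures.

n(C2H2) = 427 / 26.04 = 16.40 mol
n(O2) = PV/RT = (24.4 × 172) / (0.08206 × 877) = 58.32 mol
For 16.40 mol C2H2, stoichiometry requires (5/2) × 16.40 = 41.00 mol O2; 58.32 mol is available, so C2H2 is limiting.
n(CO2) = (4/2) × 16.40 = 32.80 mol
V(CO2) = nRT/P = 32.80 × 0.08206 × 865 / 0.348 = 6690 L

6690 L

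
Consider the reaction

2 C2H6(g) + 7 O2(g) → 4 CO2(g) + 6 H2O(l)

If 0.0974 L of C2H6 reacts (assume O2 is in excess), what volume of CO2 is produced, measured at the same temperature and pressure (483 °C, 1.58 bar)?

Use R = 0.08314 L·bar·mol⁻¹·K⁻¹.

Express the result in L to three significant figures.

At constant T and P, gas volumes are in the mole ratio: V(CO2) = (4/2) × 0.0974 = 0.1948 L

0.195 L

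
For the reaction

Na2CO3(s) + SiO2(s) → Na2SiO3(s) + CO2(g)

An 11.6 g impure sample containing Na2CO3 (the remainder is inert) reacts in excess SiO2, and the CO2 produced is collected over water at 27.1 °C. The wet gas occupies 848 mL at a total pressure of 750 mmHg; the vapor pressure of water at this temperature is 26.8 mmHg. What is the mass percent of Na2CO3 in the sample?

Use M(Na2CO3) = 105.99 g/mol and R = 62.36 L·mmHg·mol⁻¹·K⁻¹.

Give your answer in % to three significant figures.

P(CO2) = 750 − 26.8 = 723.2 mmHg
n(CO2) = PV/RT = (723.2 × 0.8480) / (62.36 × 300.25) = 0.03275 mol
n(Na2CO3) = (1/1) × 0.03275 = 0.03275 mol
m(Na2CO3) = 0.03275 × 105.99 = 3.471 g
%Na2CO3 = 3.471 / 11.6 × 100 = 29.92%

29.9 %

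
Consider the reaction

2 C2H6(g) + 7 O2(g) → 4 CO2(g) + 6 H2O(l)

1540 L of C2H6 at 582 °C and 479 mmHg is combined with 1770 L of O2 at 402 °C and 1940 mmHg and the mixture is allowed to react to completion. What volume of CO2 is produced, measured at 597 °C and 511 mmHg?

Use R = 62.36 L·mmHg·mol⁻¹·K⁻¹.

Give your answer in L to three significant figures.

2940 L

n(C2H6) = PV/RT = (479 × 1540) / (62.36 × 855.15) = 13.83 mol
n(O2) = PV/RT = (1940 × 1770) / (62.36 × 675.15) = 81.56 mol
For 13.83 mol C2H6, stoichiometry requires (7/2) × 13.83 = 48.41 mol O2; 81.56 mol is available, so C2H6 is limiting.
n(CO2) = (4/2) × 13.83 = 27.66 mol
V(CO2) = nRT/P = 27.66 × 62.36 × 870.15 / 511 = 2937 L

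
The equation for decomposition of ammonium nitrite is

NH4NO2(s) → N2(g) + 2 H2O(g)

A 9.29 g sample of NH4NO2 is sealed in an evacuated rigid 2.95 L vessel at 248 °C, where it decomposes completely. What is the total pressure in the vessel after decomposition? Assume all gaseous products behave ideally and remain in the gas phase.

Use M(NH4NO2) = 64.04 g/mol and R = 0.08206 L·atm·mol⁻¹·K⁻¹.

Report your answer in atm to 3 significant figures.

6.31 atm

n(NH4NO2) = 9.29 / 64.04 = 0.1451 mol
n(gas produced) = (3/1) × 0.1451 = 0.4353 mol
P = nRT/V = 0.4353 × 0.08206 × 521.15 / 2.95 = 6.310 atm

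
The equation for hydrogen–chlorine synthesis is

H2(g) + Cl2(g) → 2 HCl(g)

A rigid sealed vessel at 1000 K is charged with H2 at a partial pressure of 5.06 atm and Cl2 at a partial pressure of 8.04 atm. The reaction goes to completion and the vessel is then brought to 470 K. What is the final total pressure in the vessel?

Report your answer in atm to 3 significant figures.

Because the vessel is rigid and T is held at 1000 K, work the stoichiometry in partial pressures (P_i = n_iRT/V).
P(Cl2) required for 5.06 atm of H2 = (1/1) × 5.06 = 5.060 atm; available 8.04 atm, so H2 is limiting.
P(Cl2) remaining = 8.04 − (1/1) × 5.06 = 2.980 atm
P(gaseous products) = (2)/1 × 5.06 = 10.12 atm
P_total at 1000 K = 2.980 + 10.12 = 13.10 atm
Scaling to 470 K: P = 13.10 × 470/1000 = 6.157 atm

6.16 atm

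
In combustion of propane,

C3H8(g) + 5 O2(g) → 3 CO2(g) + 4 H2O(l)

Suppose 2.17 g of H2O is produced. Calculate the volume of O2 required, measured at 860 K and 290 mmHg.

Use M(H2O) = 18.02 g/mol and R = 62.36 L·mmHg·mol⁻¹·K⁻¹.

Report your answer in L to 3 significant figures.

27.8 L

n(H2O) = 2.170 / 18.02 = 0.1204 mol
n(O2) = (5/4) × 0.1204 = 0.1505 mol
V = nRT/P = 0.1505 × 62.36 × 860 / 290 = 27.83 L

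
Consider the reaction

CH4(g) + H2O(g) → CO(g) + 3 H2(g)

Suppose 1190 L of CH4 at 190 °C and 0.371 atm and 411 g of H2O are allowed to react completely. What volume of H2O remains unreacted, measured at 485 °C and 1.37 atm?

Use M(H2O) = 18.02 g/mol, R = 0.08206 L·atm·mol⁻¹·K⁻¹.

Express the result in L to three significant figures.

508 L

n(CH4) = PV/RT = (0.371 × 1190) / (0.08206 × 463.15) = 11.62 mol
n(H2O) = 411 / 18.02 = 22.81 mol
For 11.62 mol CH4, stoichiometry requires (1/1) × 11.62 = 11.62 mol H2O; 22.81 mol is available, so CH4 is limiting.
n(H2O) consumed = (1/1) × 11.62 = 11.62 mol; remaining = 22.81 − 11.62 = 11.19 mol
V(H2O) = nRT/P = 11.19 × 0.08206 × 758.15 / 1.37 = 508.2 L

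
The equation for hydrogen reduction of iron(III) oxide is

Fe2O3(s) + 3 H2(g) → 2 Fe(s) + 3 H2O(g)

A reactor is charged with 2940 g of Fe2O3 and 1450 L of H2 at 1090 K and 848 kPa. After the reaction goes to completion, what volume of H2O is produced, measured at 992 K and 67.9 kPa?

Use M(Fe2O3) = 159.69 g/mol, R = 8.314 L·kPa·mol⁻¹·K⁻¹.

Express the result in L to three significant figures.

n(Fe2O3) = 2940 / 159.69 = 18.41 mol
n(H2) = PV/RT = (848 × 1450) / (8.314 × 1090) = 135.7 mol
For 18.41 mol Fe2O3, stoichiometry requires (3/1) × 18.41 = 55.23 mol H2; 135.7 mol is available, so Fe2O3 is limiting.
n(H2O) = (3/1) × 18.41 = 55.23 mol
V(H2O) = nRT/P = 55.23 × 8.314 × 992 / 67.9 = 6709 L

6710 L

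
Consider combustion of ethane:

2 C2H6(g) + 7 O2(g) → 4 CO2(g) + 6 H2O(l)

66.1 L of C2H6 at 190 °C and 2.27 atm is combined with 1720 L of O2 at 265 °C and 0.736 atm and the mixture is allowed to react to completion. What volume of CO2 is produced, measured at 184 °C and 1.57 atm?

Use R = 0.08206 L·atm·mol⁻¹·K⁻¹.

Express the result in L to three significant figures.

n(C2H6) = PV/RT = (2.27 × 66.1) / (0.08206 × 463.15) = 3.948 mol
n(O2) = PV/RT = (0.736 × 1720) / (0.08206 × 538.15) = 28.67 mol
For 3.948 mol C2H6, stoichiometry requires (7/2) × 3.948 = 13.82 mol O2; 28.67 mol is available, so C2H6 is limiting.
n(CO2) = (4/2) × 3.948 = 7.896 mol
V(CO2) = nRT/P = 7.896 × 0.08206 × 457.15 / 1.57 = 188.7 L

189 L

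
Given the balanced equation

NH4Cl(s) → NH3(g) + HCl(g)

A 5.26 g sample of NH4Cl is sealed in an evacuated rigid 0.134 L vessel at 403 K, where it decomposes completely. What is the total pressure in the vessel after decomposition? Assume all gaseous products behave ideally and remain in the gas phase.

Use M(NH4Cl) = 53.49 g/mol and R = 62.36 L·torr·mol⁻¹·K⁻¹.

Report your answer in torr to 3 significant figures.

36900 torr

n(NH4Cl) = 5.26 / 53.49 = 0.09834 mol
n(gas produced) = (2/1) × 0.09834 = 0.1967 mol
P = nRT/V = 0.1967 × 62.36 × 403 / 0.134 = 36890 torr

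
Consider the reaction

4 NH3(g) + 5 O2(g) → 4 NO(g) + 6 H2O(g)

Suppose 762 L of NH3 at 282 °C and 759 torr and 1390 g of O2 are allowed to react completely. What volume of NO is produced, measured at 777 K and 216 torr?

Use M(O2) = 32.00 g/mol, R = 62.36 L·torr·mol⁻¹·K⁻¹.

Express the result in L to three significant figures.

3750 L

n(NH3) = PV/RT = (759 × 762) / (62.36 × 555.15) = 16.71 mol
n(O2) = 1390 / 32.00 = 43.44 mol
For 16.71 mol NH3, stoichiometry requires (5/4) × 16.71 = 20.89 mol O2; 43.44 mol is available, so NH3 is limiting.
n(NO) = (4/4) × 16.71 = 16.71 mol
V(NO) = nRT/P = 16.71 × 62.36 × 777 / 216 = 3748 L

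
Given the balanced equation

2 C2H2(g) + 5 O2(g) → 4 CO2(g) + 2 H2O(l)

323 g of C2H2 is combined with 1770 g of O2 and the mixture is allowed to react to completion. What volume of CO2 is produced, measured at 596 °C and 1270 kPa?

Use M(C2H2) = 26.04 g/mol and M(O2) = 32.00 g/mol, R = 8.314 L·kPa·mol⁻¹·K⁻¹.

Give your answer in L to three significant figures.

n(C2H2) = 323 / 26.04 = 12.40 mol
n(O2) = 1770 / 32.00 = 55.31 mol
For 12.40 mol C2H2, stoichiometry requires (5/2) × 12.40 = 31.00 mol O2; 55.31 mol is available, so C2H2 is limiting.
n(CO2) = (4/2) × 12.40 = 24.80 mol
V(CO2) = nRT/P = 24.80 × 8.314 × 869.15 / 1270 = 141.1 L

141 L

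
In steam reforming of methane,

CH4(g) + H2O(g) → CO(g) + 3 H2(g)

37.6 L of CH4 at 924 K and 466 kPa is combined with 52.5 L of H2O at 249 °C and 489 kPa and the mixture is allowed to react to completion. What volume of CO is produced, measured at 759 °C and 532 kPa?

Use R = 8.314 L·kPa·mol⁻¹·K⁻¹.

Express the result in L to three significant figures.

36.8 L

n(CH4) = PV/RT = (466 × 37.6) / (8.314 × 924) = 2.281 mol
n(H2O) = PV/RT = (489 × 52.5) / (8.314 × 522.15) = 5.914 mol
For 2.281 mol CH4, stoichiometry requires (1/1) × 2.281 = 2.281 mol H2O; 5.914 mol is available, so CH4 is limiting.
n(CO) = (1/1) × 2.281 = 2.281 mol
V(CO) = nRT/P = 2.281 × 8.314 × 1032.15 / 532 = 36.79 L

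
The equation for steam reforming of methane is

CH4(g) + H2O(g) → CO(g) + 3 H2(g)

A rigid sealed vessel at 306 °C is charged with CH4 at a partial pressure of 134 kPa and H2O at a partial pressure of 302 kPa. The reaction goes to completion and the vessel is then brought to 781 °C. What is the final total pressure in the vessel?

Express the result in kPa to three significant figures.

At constant V, partial pressures at 306 °C are proportional to moles, so apply stoichiometry directly to pressures.
P(H2O) required for 134 kPa of CH4 = (1/1) × 134 = 134.0 kPa; available 302 kPa, so CH4 is limiting.
P(H2O) remaining = 302 − (1/1) × 134 = 168.0 kPa
P(gaseous products) = (1+3)/1 × 134 = 536.0 kPa
P_total at 306 °C = 168.0 + 536.0 = 704.0 kPa
Scaling to 781 °C: P = 704.0 × 1054.15/579.15 = 1281 kPa

1280 kPa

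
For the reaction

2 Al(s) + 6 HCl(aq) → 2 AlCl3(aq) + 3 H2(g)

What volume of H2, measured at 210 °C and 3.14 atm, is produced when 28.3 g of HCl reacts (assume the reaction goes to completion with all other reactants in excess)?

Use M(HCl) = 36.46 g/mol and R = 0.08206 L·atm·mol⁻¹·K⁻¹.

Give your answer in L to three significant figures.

4.90 L

n(HCl) = 28.30 / 36.46 = 0.7762 mol
n(H2) = (3/6) × 0.7762 = 0.3881 mol
V = nRT/P = 0.3881 × 0.08206 × 483.15 / 3.14 = 4.900 L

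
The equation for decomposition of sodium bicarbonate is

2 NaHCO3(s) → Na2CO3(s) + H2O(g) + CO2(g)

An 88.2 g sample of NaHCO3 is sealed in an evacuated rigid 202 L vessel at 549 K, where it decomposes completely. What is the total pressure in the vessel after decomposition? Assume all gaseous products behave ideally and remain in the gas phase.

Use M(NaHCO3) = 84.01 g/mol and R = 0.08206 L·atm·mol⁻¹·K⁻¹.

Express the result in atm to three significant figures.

n(NaHCO3) = 88.2 / 84.01 = 1.050 mol
n(gas produced) = (2/2) × 1.050 = 1.050 mol
P = nRT/V = 1.050 × 0.08206 × 549 / 202 = 0.2342 atm

0.234 atm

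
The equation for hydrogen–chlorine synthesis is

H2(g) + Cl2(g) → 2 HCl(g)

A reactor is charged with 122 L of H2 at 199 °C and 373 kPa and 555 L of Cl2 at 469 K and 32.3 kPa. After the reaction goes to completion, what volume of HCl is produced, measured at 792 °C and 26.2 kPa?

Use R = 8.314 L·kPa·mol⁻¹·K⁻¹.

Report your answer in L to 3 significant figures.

3110 L

n(H2) = PV/RT = (373 × 122) / (8.314 × 472.15) = 11.59 mol
n(Cl2) = PV/RT = (32.3 × 555) / (8.314 × 469) = 4.597 mol
For 11.59 mol H2, stoichiometry requires (1/1) × 11.59 = 11.59 mol Cl2; 4.597 mol is available, so Cl2 is limiting.
n(HCl) = (2/1) × 4.597 = 9.194 mol
V(HCl) = nRT/P = 9.194 × 8.314 × 1065.15 / 26.2 = 3108 L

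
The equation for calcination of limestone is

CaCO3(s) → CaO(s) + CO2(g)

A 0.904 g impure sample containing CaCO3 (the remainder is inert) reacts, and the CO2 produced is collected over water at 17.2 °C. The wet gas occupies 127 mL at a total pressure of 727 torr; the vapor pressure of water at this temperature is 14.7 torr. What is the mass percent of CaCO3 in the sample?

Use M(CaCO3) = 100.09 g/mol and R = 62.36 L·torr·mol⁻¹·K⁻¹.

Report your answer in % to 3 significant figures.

P(CO2) = 727 − 14.7 = 712.3 torr
n(CO2) = PV/RT = (712.3 × 0.1270) / (62.36 × 290.35) = 0.004996 mol
n(CaCO3) = (1/1) × 0.004996 = 0.004996 mol
m(CaCO3) = 0.004996 × 100.09 = 0.5000 g
%CaCO3 = 0.5000 / 0.904 × 100 = 55.31%

55.3 %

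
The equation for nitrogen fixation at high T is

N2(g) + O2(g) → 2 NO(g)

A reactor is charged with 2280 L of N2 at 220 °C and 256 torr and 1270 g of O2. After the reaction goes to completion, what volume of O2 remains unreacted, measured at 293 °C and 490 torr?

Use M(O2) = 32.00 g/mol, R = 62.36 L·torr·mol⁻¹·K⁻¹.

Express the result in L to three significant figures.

1490 L

n(N2) = PV/RT = (256 × 2280) / (62.36 × 493.15) = 18.98 mol
n(O2) = 1270 / 32.00 = 39.69 mol
For 18.98 mol N2, stoichiometry requires (1/1) × 18.98 = 18.98 mol O2; 39.69 mol is available, so N2 is limiting.
n(O2) consumed = (1/1) × 18.98 = 18.98 mol; remaining = 39.69 − 18.98 = 20.71 mol
V(O2) = nRT/P = 20.71 × 62.36 × 566.15 / 490 = 1492 L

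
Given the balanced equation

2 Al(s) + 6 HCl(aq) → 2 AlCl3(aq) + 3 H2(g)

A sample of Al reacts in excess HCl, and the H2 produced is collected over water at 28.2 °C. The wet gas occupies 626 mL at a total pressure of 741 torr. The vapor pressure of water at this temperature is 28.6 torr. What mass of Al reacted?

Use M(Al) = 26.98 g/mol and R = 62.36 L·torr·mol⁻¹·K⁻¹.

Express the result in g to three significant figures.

0.427 g

P(H2) = 741 − 28.6 = 712.4 torr
n(H2) = PV/RT = (712.4 × 0.6260) / (62.36 × 301.35) = 0.02373 mol
n(Al) = (2/3) × 0.02373 = 0.01582 mol
m(Al) = 0.01582 × 26.98 = 0.4268 g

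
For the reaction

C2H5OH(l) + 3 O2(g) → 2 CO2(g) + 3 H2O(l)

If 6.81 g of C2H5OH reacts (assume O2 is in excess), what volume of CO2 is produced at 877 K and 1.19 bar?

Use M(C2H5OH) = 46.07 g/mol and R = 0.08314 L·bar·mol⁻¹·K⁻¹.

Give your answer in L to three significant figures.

18.1 L

n(C2H5OH) = 6.810 / 46.07 = 0.1478 mol
n(CO2) = (2/1) × 0.1478 = 0.2956 mol
V = nRT/P = 0.2956 × 0.08314 × 877 / 1.19 = 18.11 L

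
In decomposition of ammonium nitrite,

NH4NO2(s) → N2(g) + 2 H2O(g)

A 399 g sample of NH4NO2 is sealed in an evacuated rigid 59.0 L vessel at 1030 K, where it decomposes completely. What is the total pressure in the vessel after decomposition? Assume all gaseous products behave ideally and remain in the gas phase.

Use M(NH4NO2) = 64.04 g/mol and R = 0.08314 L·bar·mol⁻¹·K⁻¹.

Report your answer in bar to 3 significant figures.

n(NH4NO2) = 399 / 64.04 = 6.230 mol
n(gas produced) = (3/1) × 6.230 = 18.69 mol
P = nRT/V = 18.69 × 0.08314 × 1030 / 59.0 = 27.13 bar

27.1 bar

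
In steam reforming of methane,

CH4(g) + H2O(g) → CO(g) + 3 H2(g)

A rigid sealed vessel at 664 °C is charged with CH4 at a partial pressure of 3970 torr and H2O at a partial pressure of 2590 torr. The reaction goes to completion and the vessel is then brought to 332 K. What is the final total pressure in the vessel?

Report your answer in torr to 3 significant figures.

4160 torr

With V and T fixed, P_i ∝ n_i, so the mole ratios apply directly to partial pressures at 664 °C.
P(H2O) required for 3970 torr of CH4 = (1/1) × 3970 = 3970 torr; available 2590 torr, so H2O is limiting.
P(CH4) remaining = 3970 − (1/1) × 2590 = 1380 torr
P(gaseous products) = (1+3)/1 × 2590 = 10360 torr
P_total at 664 °C = 1380 + 10360 = 11740 torr
Scaling to 332 K: P = 11740 × 332/937.15 = 4159 torr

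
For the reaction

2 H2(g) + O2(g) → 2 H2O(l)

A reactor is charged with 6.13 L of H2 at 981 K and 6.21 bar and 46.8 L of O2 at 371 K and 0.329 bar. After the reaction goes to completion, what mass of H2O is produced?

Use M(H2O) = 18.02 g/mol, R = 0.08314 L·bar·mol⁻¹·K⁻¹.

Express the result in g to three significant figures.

8.41 g

n(H2) = PV/RT = (6.21 × 6.13) / (0.08314 × 981) = 0.4667 mol
n(O2) = PV/RT = (0.329 × 46.8) / (0.08314 × 371) = 0.4992 mol
For 0.4667 mol H2, stoichiometry requires (1/2) × 0.4667 = 0.2334 mol O2; 0.4992 mol is available, so H2 is limiting.
n(H2O) = (2/2) × 0.4667 = 0.4667 mol
m(H2O) = 0.4667 × 18.02 = 8.410 g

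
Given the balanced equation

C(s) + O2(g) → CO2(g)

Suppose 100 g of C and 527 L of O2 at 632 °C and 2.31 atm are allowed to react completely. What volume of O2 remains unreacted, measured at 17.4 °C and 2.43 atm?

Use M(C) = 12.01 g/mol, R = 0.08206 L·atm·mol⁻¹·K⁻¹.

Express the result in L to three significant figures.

79.1 L

n(C) = 100 / 12.01 = 8.326 mol
n(O2) = PV/RT = (2.31 × 527) / (0.08206 × 905.15) = 16.39 mol
For 8.326 mol C, stoichiometry requires (1/1) × 8.326 = 8.326 mol O2; 16.39 mol is available, so C is limiting.
n(O2) consumed = (1/1) × 8.326 = 8.326 mol; remaining = 16.39 − 8.326 = 8.064 mol
V(O2) = nRT/P = 8.064 × 0.08206 × 290.55 / 2.43 = 79.12 L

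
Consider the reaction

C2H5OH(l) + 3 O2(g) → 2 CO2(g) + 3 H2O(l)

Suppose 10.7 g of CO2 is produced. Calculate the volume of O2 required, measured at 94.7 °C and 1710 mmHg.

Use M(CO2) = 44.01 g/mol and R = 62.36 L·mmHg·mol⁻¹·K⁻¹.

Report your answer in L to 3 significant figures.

4.89 L

n(CO2) = 10.70 / 44.01 = 0.2431 mol
n(O2) = (3/2) × 0.2431 = 0.3647 mol
V = nRT/P = 0.3647 × 62.36 × 367.85 / 1710 = 4.892 L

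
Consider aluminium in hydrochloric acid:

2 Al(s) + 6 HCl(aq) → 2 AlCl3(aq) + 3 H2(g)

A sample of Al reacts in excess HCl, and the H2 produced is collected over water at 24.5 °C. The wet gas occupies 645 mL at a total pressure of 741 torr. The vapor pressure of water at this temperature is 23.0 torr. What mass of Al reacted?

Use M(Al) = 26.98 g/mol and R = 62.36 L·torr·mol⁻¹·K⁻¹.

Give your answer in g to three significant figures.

0.449 g

P(H2) = 741 − 23.0 = 718.0 torr
n(H2) = PV/RT = (718.0 × 0.6450) / (62.36 × 297.65) = 0.02495 mol
n(Al) = (2/3) × 0.02495 = 0.01663 mol
m(Al) = 0.01663 × 26.98 = 0.4487 g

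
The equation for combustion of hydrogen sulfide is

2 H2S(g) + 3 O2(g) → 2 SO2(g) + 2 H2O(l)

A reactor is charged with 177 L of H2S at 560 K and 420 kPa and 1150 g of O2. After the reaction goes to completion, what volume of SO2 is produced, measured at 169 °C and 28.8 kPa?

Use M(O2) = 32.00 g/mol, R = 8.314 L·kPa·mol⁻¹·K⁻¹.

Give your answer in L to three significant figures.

n(H2S) = PV/RT = (420 × 177) / (8.314 × 560) = 15.97 mol
n(O2) = 1150 / 32.00 = 35.94 mol
For 15.97 mol H2S, stoichiometry requires (3/2) × 15.97 = 23.96 mol O2; 35.94 mol is available, so H2S is limiting.
n(SO2) = (2/2) × 15.97 = 15.97 mol
V(SO2) = nRT/P = 15.97 × 8.314 × 442.15 / 28.8 = 2038 L

2040 L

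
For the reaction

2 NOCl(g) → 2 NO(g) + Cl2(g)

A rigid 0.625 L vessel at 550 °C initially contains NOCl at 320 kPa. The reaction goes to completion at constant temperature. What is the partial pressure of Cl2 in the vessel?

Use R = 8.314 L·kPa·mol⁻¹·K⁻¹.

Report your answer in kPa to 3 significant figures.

160 kPa

n(NOCl)₀ = PV/RT = (320 × 0.625) / (8.314 × 823.15) = 0.02922 mol
n(Cl2) = (1/2) × 0.02922 = 0.01461 mol
P(Cl2) = nRT/V = 0.01461 × 8.314 × 823.15 / 0.625 = 160.0 kPa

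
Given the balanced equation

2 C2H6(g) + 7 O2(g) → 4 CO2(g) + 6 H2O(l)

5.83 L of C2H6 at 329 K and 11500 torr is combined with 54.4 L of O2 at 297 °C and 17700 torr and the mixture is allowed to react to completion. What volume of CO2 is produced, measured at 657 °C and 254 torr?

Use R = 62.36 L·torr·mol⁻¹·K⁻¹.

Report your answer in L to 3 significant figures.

n(C2H6) = PV/RT = (11500 × 5.83) / (62.36 × 329) = 3.268 mol
n(O2) = PV/RT = (17700 × 54.4) / (62.36 × 570.15) = 27.08 mol
For 3.268 mol C2H6, stoichiometry requires (7/2) × 3.268 = 11.44 mol O2; 27.08 mol is available, so C2H6 is limiting.
n(CO2) = (4/2) × 3.268 = 6.536 mol
V(CO2) = nRT/P = 6.536 × 62.36 × 930.15 / 254 = 1493 L

1490 L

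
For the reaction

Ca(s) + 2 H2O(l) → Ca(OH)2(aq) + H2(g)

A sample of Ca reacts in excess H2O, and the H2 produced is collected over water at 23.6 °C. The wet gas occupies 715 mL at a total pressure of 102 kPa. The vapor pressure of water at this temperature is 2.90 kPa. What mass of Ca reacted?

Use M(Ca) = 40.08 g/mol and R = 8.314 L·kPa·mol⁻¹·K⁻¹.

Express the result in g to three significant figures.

P(H2) = 102 − 2.90 = 99.10 kPa
n(H2) = PV/RT = (99.10 × 0.7150) / (8.314 × 296.75) = 0.02872 mol
n(Ca) = (1/1) × 0.02872 = 0.02872 mol
m(Ca) = 0.02872 × 40.08 = 1.151 g

1.15 g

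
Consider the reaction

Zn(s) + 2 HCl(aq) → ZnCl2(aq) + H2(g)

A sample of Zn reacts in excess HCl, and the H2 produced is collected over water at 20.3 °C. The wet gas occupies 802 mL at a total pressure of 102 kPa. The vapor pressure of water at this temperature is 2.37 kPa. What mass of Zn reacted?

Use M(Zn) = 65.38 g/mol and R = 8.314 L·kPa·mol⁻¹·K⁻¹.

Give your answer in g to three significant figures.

P(H2) = 102 − 2.37 = 99.63 kPa
n(H2) = PV/RT = (99.63 × 0.8020) / (8.314 × 293.45) = 0.03275 mol
n(Zn) = (1/1) × 0.03275 = 0.03275 mol
m(Zn) = 0.03275 × 65.38 = 2.141 g

2.14 g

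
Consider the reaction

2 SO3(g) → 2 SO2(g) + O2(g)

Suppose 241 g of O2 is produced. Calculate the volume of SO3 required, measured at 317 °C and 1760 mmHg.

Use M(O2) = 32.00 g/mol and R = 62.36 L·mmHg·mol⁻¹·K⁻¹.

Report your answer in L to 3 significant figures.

315 L

n(O2) = 241.0 / 32.00 = 7.531 mol
n(SO3) = (2/1) × 7.531 = 15.06 mol
V = nRT/P = 15.06 × 62.36 × 590.15 / 1760 = 314.9 L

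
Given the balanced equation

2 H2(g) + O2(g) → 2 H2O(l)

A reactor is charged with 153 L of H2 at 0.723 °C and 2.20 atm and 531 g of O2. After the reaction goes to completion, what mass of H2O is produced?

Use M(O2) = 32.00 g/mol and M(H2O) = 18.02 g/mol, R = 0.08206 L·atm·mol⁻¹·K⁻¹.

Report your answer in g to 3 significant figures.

n(H2) = PV/RT = (2.20 × 153) / (0.08206 × 273.873) = 14.98 mol
n(O2) = 531 / 32.00 = 16.59 mol
For 14.98 mol H2, stoichiometry requires (1/2) × 14.98 = 7.490 mol O2; 16.59 mol is available, so H2 is limiting.
n(H2O) = (2/2) × 14.98 = 14.98 mol
m(H2O) = 14.98 × 18.02 = 269.9 g

270 g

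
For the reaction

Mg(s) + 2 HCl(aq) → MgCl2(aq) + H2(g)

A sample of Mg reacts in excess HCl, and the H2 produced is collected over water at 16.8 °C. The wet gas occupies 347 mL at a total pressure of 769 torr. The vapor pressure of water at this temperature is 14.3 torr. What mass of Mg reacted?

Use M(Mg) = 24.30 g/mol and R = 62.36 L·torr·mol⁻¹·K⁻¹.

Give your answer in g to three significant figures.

0.352 g

P(H2) = 769 − 14.3 = 754.7 torr
n(H2) = PV/RT = (754.7 × 0.3470) / (62.36 × 289.95) = 0.01448 mol
n(Mg) = (1/1) × 0.01448 = 0.01448 mol
m(Mg) = 0.01448 × 24.30 = 0.3519 g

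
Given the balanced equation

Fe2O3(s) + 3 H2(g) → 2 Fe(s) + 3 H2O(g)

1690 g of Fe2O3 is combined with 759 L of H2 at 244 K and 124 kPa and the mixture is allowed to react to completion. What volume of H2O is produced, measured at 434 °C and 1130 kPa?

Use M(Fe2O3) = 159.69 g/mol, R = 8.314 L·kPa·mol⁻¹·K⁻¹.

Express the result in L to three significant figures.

165 L

n(Fe2O3) = 1690 / 159.69 = 10.58 mol
n(H2) = PV/RT = (124 × 759) / (8.314 × 244) = 46.39 mol
For 10.58 mol Fe2O3, stoichiometry requires (3/1) × 10.58 = 31.74 mol H2; 46.39 mol is available, so Fe2O3 is limiting.
n(H2O) = (3/1) × 10.58 = 31.74 mol
V(H2O) = nRT/P = 31.74 × 8.314 × 707.15 / 1130 = 165.1 L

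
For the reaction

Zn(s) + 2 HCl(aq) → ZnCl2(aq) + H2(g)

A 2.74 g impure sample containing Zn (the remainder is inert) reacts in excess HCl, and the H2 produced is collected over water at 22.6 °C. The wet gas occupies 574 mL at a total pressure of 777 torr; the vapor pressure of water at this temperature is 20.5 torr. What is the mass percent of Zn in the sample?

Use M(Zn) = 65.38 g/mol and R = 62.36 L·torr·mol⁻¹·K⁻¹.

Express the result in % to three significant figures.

56.2 %

P(H2) = 777 − 20.5 = 756.5 torr
n(H2) = PV/RT = (756.5 × 0.5740) / (62.36 × 295.75) = 0.02354 mol
n(Zn) = (1/1) × 0.02354 = 0.02354 mol
m(Zn) = 0.02354 × 65.38 = 1.539 g
%Zn = 1.539 / 2.74 × 100 = 56.17%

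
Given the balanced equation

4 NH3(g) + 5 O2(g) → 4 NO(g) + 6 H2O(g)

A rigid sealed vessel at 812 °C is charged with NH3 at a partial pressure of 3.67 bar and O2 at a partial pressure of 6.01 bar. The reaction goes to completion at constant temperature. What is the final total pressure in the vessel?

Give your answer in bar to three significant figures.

Because the vessel is rigid and T is held at 812 °C, work the stoichiometry in partial pressures (P_i = n_iRT/V).
P(O2) required for 3.67 bar of NH3 = (5/4) × 3.67 = 4.588 bar; available 6.01 bar, so NH3 is limiting.
P(O2) remaining = 6.01 − (5/4) × 3.67 = 1.422 bar
P(gaseous products) = (4+6)/4 × 3.67 = 9.175 bar
P_total at 812 °C = 1.422 + 9.175 = 10.60 bar

10.6 bar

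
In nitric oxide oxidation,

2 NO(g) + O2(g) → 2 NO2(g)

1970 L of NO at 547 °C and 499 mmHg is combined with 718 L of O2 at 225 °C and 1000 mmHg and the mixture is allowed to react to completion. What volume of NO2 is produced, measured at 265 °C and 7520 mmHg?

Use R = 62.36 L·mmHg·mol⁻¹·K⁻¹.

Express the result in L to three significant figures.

n(NO) = PV/RT = (499 × 1970) / (62.36 × 820.15) = 19.22 mol
n(O2) = PV/RT = (1000 × 718) / (62.36 × 498.15) = 23.11 mol
For 19.22 mol NO, stoichiometry requires (1/2) × 19.22 = 9.610 mol O2; 23.11 mol is available, so NO is limiting.
n(NO2) = (2/2) × 19.22 = 19.22 mol
V(NO2) = nRT/P = 19.22 × 62.36 × 538.15 / 7520 = 85.77 L

85.8 L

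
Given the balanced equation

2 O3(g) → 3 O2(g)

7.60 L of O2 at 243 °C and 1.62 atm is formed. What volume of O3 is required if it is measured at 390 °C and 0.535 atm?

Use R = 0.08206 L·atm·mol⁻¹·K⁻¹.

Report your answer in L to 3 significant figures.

n(O2) = PV/RT = (1.62 × 7.60) / (0.08206 × 516.15) = 0.2907 mol
n(O3) = (2/3) × 0.2907 = 0.1938 mol
V = nRT/P = 0.1938 × 0.08206 × 663.15 / 0.535 = 19.71 L

19.7 L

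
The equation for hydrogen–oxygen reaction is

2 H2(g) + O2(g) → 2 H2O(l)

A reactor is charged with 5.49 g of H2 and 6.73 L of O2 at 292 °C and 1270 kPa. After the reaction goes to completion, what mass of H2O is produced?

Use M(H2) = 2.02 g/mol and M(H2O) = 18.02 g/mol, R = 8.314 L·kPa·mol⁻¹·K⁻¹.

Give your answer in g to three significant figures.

49.0 g

n(H2) = 5.49 / 2.02 = 2.718 mol
n(O2) = PV/RT = (1270 × 6.73) / (8.314 × 565.15) = 1.819 mol
For 2.718 mol H2, stoichiometry requires (1/2) × 2.718 = 1.359 mol O2; 1.819 mol is available, so H2 is limiting.
n(H2O) = (2/2) × 2.718 = 2.718 mol
m(H2O) = 2.718 × 18.02 = 48.98 g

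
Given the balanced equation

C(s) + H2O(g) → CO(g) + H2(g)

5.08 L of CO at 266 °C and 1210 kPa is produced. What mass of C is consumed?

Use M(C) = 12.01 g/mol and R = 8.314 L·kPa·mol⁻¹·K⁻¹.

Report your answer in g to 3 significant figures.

16.5 g

n(CO) = PV/RT = (1210 × 5.08) / (8.314 × 539.15) = 1.371 mol
n(C) = (1/1) × 1.371 = 1.371 mol
m(C) = 1.371 × 12.01 = 16.47 g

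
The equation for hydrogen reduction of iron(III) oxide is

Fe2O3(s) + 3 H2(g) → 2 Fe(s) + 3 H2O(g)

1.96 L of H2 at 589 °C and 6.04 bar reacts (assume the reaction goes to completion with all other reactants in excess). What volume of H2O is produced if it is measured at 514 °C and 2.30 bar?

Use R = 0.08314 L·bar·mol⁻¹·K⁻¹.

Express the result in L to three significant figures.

n(H2) = PV/RT = (6.04 × 1.96) / (0.08314 × 862.15) = 0.1652 mol
n(H2O) = (3/3) × 0.1652 = 0.1652 mol
V = nRT/P = 0.1652 × 0.08314 × 787.15 / 2.30 = 4.701 L

4.70 L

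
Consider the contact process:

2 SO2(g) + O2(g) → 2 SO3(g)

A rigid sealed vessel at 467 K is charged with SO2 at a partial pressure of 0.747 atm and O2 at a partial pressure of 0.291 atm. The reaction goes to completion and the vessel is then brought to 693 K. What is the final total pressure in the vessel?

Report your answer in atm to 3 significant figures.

1.11 atm

At constant V, partial pressures at 467 K are proportional to moles, so apply stoichiometry directly to pressures.
P(O2) required for 0.747 atm of SO2 = (1/2) × 0.747 = 0.3735 atm; available 0.291 atm, so O2 is limiting.
P(SO2) remaining = 0.747 − (2/1) × 0.291 = 0.1650 atm
P(gaseous products) = (2)/1 × 0.291 = 0.5820 atm
P_total at 467 K = 0.1650 + 0.5820 = 0.7470 atm
Scaling to 693 K: P = 0.7470 × 693/467 = 1.109 atm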